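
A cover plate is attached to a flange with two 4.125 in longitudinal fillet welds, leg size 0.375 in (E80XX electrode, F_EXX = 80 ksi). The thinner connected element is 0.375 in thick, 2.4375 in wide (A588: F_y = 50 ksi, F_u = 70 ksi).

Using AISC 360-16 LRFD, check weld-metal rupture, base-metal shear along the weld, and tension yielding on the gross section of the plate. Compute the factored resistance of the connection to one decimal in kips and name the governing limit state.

41.1 kips (gross-section yield governs)

Weld metal: throat = 0.707×0.375 = 0.26513 in, L = 2×4.125 = 8.25 in. φR_n = 0.75 × 0.6 × 80 × 0.26513 × 8.25 = 78.7 kips.
Base metal shear (0.375 in plate): yield φR_n = 1.0×0.6×50×0.375×8.25 = 92.8 kips; rupture φR_n = 0.75×0.6×70×0.375×8.25 = 97.5 kips; take 92.8 kips (yield).
Tension yield (gross): A_g = 2.4375×0.375 = 0.91406 in². φR_n = 0.90 × 50 × 0.91406 = 41.1 kips.
Governing: min(78.7, 92.8, 41.1) = 41.1 kips → gross-section yield.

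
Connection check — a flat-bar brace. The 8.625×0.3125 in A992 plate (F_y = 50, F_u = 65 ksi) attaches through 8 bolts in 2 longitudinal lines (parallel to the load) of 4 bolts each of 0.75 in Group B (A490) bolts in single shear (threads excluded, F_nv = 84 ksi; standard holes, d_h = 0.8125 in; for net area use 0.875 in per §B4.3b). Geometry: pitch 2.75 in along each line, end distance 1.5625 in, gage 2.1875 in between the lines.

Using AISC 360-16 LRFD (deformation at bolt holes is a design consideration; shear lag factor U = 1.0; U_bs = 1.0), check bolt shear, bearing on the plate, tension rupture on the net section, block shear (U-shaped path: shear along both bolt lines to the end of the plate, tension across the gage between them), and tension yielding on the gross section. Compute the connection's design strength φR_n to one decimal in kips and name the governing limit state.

104.7 kips (net-section rupture governs)

Bolt shear: A_b = π(0.75)²/4 = 0.44179 in². φR_n = 0.75 × 84 × 0.44179 × 8 × 1 = 222.7 kips.
Bearing (0.3125 in plate, F_u = 65 ksi): end bolts L_c = 1.5625 − 0.8125/2 = 1.15625, R_n = min(1.2×1.15625×0.3125×65, 2.4×0.75×0.3125×65) = 28.184 kips/bolt; interior L_c = 2.75 − 0.8125 = 1.9375, R_n = 36.563 kips/bolt. φR_n = 0.75 × (2×28.184 + 6×36.563) = 206.8 kips.
Tension rupture (net): A_n = (8.625 − 2×0.875)×0.3125 = 2.1484 in² (U = 1.0, A_e = A_n). φR_n = 0.75 × 65 × 2.1484 = 104.7 kips.
Block shear: shear path 2×[1.5625+3×2.75] = 2×9.8125 in, A_gv = 6.1328, A_nv = 2×(9.8125 − 3.5×0.875)×0.3125 = 4.2188 in²; tension across gage: (2.1875 − 1×0.875)×0.3125 = 0.41016 in². R_n = min(0.6×65×4.2188, 0.6×50×6.1328) + 1.0×65×0.41016 = min(164.53, 183.98) + 26.66 = 191.19 kips. φR_n = 0.75 × 191.19 = 143.4 kips.
Tension yield (gross): A_g = 8.625×0.3125 = 2.6953 in². φR_n = 0.90 × 50 × 2.6953 = 121.3 kips.
Governing: min(222.7, 206.8, 104.7, 143.4, 121.3) = 104.7 kips → net-section rupture.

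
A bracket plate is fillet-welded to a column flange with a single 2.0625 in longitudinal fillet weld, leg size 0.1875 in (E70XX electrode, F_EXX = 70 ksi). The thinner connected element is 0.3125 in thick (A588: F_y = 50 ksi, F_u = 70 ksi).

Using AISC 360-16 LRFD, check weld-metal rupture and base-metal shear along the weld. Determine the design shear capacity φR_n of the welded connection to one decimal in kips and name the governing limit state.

Weld metal: throat = 0.707×0.1875 = 0.13256 in, L = 2.0625 in. φR_n = 0.75 × 0.6 × 70 × 0.13256 × 2.0625 = 8.6 kips.
Base metal shear (0.3125 in plate): yield φR_n = 1.0×0.6×50×0.3125×2.0625 = 19.3 kips; rupture φR_n = 0.75×0.6×70×0.3125×2.0625 = 20.3 kips; take 19.3 kips (yield).
Governing: min(8.6, 19.3) = 8.6 kips → weld metal.

8.6 kips (weld metal governs)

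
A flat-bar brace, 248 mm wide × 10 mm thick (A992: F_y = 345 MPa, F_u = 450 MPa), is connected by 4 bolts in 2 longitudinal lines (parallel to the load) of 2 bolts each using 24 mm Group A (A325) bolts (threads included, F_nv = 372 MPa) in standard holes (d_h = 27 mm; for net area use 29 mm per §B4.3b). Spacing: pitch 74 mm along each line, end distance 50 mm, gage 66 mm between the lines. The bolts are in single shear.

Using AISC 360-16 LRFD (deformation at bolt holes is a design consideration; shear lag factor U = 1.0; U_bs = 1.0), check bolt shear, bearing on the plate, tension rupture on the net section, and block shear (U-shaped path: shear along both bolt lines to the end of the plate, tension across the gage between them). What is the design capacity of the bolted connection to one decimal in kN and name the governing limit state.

Bolt shear: A_b = π(24)²/4 = 452.39 mm². φR_n = 0.75 × 372 × 452.39 × 4 × 1 = 504.9 kN.
Bearing (10 mm plate, F_u = 450 MPa): end bolts L_c = 50 − 27/2 = 36.5, R_n = min(1.2×36.5×10×450, 2.4×24×10×450) = 197.1 kN/bolt; interior L_c = 74 − 27 = 47, R_n = 253.8 kN/bolt. φR_n = 0.75 × (2×197.1 + 2×253.8) = 676.4 kN.
Tension rupture (net): A_n = (248 − 2×29)×10 = 1900 mm² (U = 1.0, A_e = A_n). φR_n = 0.75 × 450 × 1900 = 641.3 kN.
Block shear: shear path 2×[50+1×74] = 2×124 mm, A_gv = 2480, A_nv = 2×(124 − 1.5×29)×10 = 1610 mm²; tension across gage: (66 − 1×29)×10 = 370 mm². R_n = min(0.6×450×1610, 0.6×345×2480) + 1.0×450×370 = min(434.7, 513.36) + 166.5 = 601.2 kN. φR_n = 0.75 × 601.2 = 450.9 kN.
Governing: min(504.9, 676.4, 641.3, 450.9) = 450.9 kN → block shear.

450.9 kN (block shear governs)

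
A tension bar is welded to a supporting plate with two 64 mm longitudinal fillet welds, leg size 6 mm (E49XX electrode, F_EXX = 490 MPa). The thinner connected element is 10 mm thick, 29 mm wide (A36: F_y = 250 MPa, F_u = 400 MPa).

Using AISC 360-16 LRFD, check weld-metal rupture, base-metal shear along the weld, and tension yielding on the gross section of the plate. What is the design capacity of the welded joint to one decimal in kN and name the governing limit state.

65.3 kN (gross-section yield governs)

Weld metal: throat = 0.707×6 = 4.242 mm, L = 2×64 = 128 mm. φR_n = 0.75 × 0.6 × 490 × 4.242 × 128 = 119.7 kN.
Base metal shear (10 mm plate): yield φR_n = 1.0×0.6×250×10×128 = 192.0 kN; rupture φR_n = 0.75×0.6×400×10×128 = 230.4 kN; take 192.0 kN (yield).
Tension yield (gross): A_g = 29×10 = 290 mm². φR_n = 0.90 × 250 × 290 = 65.3 kN.
Governing: min(119.7, 192.0, 65.3) = 65.3 kN → gross-section yield.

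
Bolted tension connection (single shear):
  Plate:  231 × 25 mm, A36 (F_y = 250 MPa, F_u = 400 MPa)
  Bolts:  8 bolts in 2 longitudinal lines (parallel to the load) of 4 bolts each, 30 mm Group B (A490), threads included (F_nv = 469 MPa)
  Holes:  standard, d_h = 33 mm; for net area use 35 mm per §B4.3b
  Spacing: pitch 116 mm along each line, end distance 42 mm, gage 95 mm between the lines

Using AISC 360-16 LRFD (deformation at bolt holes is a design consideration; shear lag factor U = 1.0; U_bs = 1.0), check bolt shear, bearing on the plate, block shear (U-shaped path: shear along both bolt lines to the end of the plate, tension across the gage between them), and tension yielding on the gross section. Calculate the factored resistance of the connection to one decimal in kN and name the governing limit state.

1299.4 kN (gross-section yield governs)

Bolt shear: A_b = π(30)²/4 = 706.86 mm². φR_n = 0.75 × 469 × 706.86 × 8 × 1 = 1989.1 kN.
Bearing (25 mm plate, F_u = 400 MPa): end bolts L_c = 42 − 33/2 = 25.5, R_n = min(1.2×25.5×25×400, 2.4×30×25×400) = 306 kN/bolt; interior L_c = 116 − 33 = 83, R_n = 720 kN/bolt. φR_n = 0.75 × (2×306 + 6×720) = 3699.0 kN.
Block shear: shear path 2×[42+3×116] = 2×390 mm, A_gv = 19500, A_nv = 2×(390 − 3.5×35)×25 = 13375 mm²; tension across gage: (95 − 1×35)×25 = 1500 mm². R_n = min(0.6×400×13375, 0.6×250×19500) + 1.0×400×1500 = min(3210, 2925) + 600 = 3525 kN. φR_n = 0.75 × 3525 = 2643.8 kN.
Tension yield (gross): A_g = 231×25 = 5775 mm². φR_n = 0.90 × 250 × 5775 = 1299.4 kN.
Governing: min(1989.1, 3699.0, 2643.8, 1299.4) = 1299.4 kN → gross-section yield.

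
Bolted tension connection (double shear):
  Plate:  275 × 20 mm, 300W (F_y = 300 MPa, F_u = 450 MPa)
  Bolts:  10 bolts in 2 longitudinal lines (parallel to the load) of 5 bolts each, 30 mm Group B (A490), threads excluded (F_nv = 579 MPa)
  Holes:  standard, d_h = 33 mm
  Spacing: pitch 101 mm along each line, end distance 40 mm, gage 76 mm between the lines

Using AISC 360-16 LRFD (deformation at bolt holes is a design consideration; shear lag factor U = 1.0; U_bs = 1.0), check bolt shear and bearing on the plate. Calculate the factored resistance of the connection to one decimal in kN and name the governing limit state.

Bolt shear: A_b = π(30)²/4 = 706.86 mm². φR_n = 0.75 × 579 × 706.86 × 10 × 2 = 6139.1 kN.
Bearing (20 mm plate, F_u = 450 MPa): end bolts L_c = 40 − 33/2 = 23.5, R_n = min(1.2×23.5×20×450, 2.4×30×20×450) = 253.8 kN/bolt; interior L_c = 101 − 33 = 68, R_n = 648 kN/bolt. φR_n = 0.75 × (2×253.8 + 8×648) = 4268.7 kN.
Governing: min(6139.1, 4268.7) = 4268.7 kN → bearing.

4268.7 kN (bearing governs)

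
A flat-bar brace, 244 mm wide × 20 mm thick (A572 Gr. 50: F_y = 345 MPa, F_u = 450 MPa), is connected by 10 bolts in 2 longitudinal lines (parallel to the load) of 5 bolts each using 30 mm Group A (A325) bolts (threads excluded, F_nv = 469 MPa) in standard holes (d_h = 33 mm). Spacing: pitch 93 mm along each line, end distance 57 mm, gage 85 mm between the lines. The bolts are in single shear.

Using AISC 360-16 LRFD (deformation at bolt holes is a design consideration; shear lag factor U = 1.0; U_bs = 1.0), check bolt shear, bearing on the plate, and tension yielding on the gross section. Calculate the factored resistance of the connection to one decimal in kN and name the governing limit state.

Bolt shear: A_b = π(30)²/4 = 706.86 mm². φR_n = 0.75 × 469 × 706.86 × 10 × 1 = 2486.4 kN.
Bearing (20 mm plate, F_u = 450 MPa): end bolts L_c = 57 − 33/2 = 40.5, R_n = min(1.2×40.5×20×450, 2.4×30×20×450) = 437.4 kN/bolt; interior L_c = 93 − 33 = 60, R_n = 648 kN/bolt. φR_n = 0.75 × (2×437.4 + 8×648) = 4544.1 kN.
Tension yield (gross): A_g = 244×20 = 4880 mm². φR_n = 0.90 × 345 × 4880 = 1515.2 kN.
Governing: min(2486.4, 4544.1, 1515.2) = 1515.2 kN → gross-section yield.

1515.2 kN (gross-section yield governs)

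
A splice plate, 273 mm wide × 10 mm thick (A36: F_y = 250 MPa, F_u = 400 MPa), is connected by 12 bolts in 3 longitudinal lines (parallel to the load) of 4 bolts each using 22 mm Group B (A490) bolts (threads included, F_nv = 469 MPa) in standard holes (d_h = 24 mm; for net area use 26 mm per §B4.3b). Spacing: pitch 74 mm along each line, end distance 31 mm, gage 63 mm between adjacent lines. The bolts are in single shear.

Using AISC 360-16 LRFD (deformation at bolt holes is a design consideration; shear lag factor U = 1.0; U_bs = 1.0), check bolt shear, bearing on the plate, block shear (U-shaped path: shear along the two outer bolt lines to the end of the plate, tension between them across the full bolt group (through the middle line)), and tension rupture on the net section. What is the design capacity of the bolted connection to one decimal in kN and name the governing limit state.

585.0 kN (net-section rupture governs)

Bolt shear: A_b = π(22)²/4 = 380.13 mm². φR_n = 0.75 × 469 × 380.13 × 12 × 1 = 1604.5 kN.
Bearing (10 mm plate, F_u = 400 MPa): end bolts L_c = 31 − 24/2 = 19, R_n = min(1.2×19×10×400, 2.4×22×10×400) = 91.2 kN/bolt; interior L_c = 74 − 24 = 50, R_n = 211.2 kN/bolt. φR_n = 0.75 × (3×91.2 + 9×211.2) = 1630.8 kN.
Block shear: shear path 2×[31+3×74] = 2×253 mm, A_gv = 5060, A_nv = 2×(253 − 3.5×26)×10 = 3240 mm²; tension across gage: (126 − 2×26)×10 = 740 mm². R_n = min(0.6×400×3240, 0.6×250×5060) + 1.0×400×740 = min(777.6, 759) + 296 = 1055 kN. φR_n = 0.75 × 1055 = 791.3 kN.
Tension rupture (net): A_n = (273 − 3×26)×10 = 1950 mm² (U = 1.0, A_e = A_n). φR_n = 0.75 × 400 × 1950 = 585.0 kN.
Governing: min(1604.5, 1630.8, 791.3, 585.0) = 585.0 kN → net-section rupture.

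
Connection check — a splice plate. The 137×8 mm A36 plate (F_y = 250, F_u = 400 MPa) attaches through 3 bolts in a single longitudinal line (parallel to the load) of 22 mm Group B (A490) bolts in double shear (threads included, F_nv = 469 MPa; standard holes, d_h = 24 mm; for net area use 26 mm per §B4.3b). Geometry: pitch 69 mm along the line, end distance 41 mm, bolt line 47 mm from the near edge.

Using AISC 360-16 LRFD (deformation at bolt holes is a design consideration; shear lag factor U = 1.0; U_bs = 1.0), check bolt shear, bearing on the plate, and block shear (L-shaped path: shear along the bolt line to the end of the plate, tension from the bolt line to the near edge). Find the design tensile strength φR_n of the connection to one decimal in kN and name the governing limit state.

Bolt shear: A_b = π(22)²/4 = 380.13 mm². φR_n = 0.75 × 469 × 380.13 × 3 × 2 = 802.3 kN.
Bearing (8 mm plate, F_u = 400 MPa): end bolts L_c = 41 − 24/2 = 29, R_n = min(1.2×29×8×400, 2.4×22×8×400) = 111.36 kN/bolt; interior L_c = 69 − 24 = 45, R_n = 168.96 kN/bolt. φR_n = 0.75 × (1×111.36 + 2×168.96) = 337.0 kN.
Block shear: shear path 1×[41+2×69] = 1×179 mm, A_gv = 1432, A_nv = 1×(179 − 2.5×26)×8 = 912 mm²; tension to near edge: (47 − 0.5×26)×8 = 272 mm². R_n = min(0.6×400×912, 0.6×250×1432) + 1.0×400×272 = min(218.88, 214.8) + 108.8 = 323.6 kN. φR_n = 0.75 × 323.6 = 242.7 kN.
Governing: min(802.3, 337.0, 242.7) = 242.7 kN → block shear.

242.7 kN (block shear governs)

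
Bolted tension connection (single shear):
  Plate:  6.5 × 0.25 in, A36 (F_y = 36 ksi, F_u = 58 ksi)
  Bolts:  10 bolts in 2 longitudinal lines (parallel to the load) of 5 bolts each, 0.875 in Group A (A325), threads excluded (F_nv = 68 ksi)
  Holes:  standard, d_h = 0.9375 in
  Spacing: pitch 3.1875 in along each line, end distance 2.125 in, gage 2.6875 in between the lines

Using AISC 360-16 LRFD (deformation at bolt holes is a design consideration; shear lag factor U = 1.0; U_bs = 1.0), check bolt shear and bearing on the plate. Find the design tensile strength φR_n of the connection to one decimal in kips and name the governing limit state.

Bolt shear: A_b = π(0.875)²/4 = 0.60132 in². φR_n = 0.75 × 68 × 0.60132 × 10 × 1 = 306.7 kips.
Bearing (0.25 in plate, F_u = 58 ksi): end bolts L_c = 2.125 − 0.9375/2 = 1.65625, R_n = min(1.2×1.65625×0.25×58, 2.4×0.875×0.25×58) = 28.819 kips/bolt; interior L_c = 3.1875 − 0.9375 = 2.25, R_n = 30.45 kips/bolt. φR_n = 0.75 × (2×28.819 + 8×30.45) = 225.9 kips.
Governing: min(306.7, 225.9) = 225.9 kips → bearing.

225.9 kips (bearing governs)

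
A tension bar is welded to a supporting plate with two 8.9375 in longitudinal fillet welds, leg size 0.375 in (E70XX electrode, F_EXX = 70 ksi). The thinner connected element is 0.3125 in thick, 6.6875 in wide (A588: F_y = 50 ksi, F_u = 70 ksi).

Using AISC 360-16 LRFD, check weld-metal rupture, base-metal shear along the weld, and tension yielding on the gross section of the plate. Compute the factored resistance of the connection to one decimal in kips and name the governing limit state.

94.0 kips (gross-section yield governs)

Weld metal: throat = 0.707×0.375 = 0.26513 in, L = 2×8.9375 = 17.875 in. φR_n = 0.75 × 0.6 × 70 × 0.26513 × 17.875 = 149.3 kips.
Base metal shear (0.3125 in plate): yield φR_n = 1.0×0.6×50×0.3125×17.875 = 167.6 kips; rupture φR_n = 0.75×0.6×70×0.3125×17.875 = 176.0 kips; take 167.6 kips (yield).
Tension yield (gross): A_g = 6.6875×0.3125 = 2.0898 in². φR_n = 0.90 × 50 × 2.0898 = 94.0 kips.
Governing: min(149.3, 167.6, 94.0) = 94.0 kips → gross-section yield.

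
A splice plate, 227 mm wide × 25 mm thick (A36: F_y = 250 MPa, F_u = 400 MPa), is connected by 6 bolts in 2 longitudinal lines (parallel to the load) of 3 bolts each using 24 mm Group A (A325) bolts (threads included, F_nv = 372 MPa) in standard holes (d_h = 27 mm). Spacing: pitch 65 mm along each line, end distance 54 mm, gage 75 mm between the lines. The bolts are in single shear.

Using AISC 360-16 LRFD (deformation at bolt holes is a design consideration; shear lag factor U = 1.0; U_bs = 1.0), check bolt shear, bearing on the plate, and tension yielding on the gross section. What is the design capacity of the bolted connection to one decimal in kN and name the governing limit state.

Bolt shear: A_b = π(24)²/4 = 452.39 mm². φR_n = 0.75 × 372 × 452.39 × 6 × 1 = 757.3 kN.
Bearing (25 mm plate, F_u = 400 MPa): end bolts L_c = 54 − 27/2 = 40.5, R_n = min(1.2×40.5×25×400, 2.4×24×25×400) = 486 kN/bolt; interior L_c = 65 − 27 = 38, R_n = 456 kN/bolt. φR_n = 0.75 × (2×486 + 4×456) = 2097.0 kN.
Tension yield (gross): A_g = 227×25 = 5675 mm². φR_n = 0.90 × 250 × 5675 = 1276.9 kN.
Governing: min(757.3, 2097.0, 1276.9) = 757.3 kN → bolt shear.

757.3 kN (bolt shear governs)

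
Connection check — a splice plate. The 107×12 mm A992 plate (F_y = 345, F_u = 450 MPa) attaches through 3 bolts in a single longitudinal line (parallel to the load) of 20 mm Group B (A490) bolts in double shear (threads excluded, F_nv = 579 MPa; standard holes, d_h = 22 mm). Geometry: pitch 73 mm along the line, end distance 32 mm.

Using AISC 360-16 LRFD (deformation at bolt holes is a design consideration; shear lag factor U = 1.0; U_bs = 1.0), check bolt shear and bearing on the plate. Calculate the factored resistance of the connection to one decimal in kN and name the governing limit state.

Bolt shear: A_b = π(20)²/4 = 314.16 mm². φR_n = 0.75 × 579 × 314.16 × 3 × 2 = 818.5 kN.
Bearing (12 mm plate, F_u = 450 MPa): end bolts L_c = 32 − 22/2 = 21, R_n = min(1.2×21×12×450, 2.4×20×12×450) = 136.08 kN/bolt; interior L_c = 73 − 22 = 51, R_n = 259.2 kN/bolt. φR_n = 0.75 × (1×136.08 + 2×259.2) = 490.9 kN.
Governing: min(818.5, 490.9) = 490.9 kN → bearing.

490.9 kN (bearing governs)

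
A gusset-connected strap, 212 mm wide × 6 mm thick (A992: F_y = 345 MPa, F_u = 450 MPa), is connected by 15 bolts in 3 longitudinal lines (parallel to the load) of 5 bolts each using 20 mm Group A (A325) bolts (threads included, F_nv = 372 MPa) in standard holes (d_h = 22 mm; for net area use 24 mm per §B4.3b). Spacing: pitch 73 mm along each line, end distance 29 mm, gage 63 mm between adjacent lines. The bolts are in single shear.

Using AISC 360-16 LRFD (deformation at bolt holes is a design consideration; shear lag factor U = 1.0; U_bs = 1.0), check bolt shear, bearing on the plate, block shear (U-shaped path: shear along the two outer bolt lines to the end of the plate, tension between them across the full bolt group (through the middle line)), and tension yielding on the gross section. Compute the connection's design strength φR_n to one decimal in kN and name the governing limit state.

Bolt shear: A_b = π(20)²/4 = 314.16 mm². φR_n = 0.75 × 372 × 314.16 × 15 × 1 = 1314.8 kN.
Bearing (6 mm plate, F_u = 450 MPa): end bolts L_c = 29 − 22/2 = 18, R_n = min(1.2×18×6×450, 2.4×20×6×450) = 58.32 kN/bolt; interior L_c = 73 − 22 = 51, R_n = 129.6 kN/bolt. φR_n = 0.75 × (3×58.32 + 12×129.6) = 1297.6 kN.
Block shear: shear path 2×[29+4×73] = 2×321 mm, A_gv = 3852, A_nv = 2×(321 − 4.5×24)×6 = 2556 mm²; tension across gage: (126 − 2×24)×6 = 468 mm². R_n = min(0.6×450×2556, 0.6×345×3852) + 1.0×450×468 = min(690.12, 797.36) + 210.6 = 900.72 kN. φR_n = 0.75 × 900.72 = 675.5 kN.
Tension yield (gross): A_g = 212×6 = 1272 mm². φR_n = 0.90 × 345 × 1272 = 395.0 kN.
Governing: min(1314.8, 1297.6, 675.5, 395.0) = 395.0 kN → gross-section yield.

395.0 kN (gross-section yield governs)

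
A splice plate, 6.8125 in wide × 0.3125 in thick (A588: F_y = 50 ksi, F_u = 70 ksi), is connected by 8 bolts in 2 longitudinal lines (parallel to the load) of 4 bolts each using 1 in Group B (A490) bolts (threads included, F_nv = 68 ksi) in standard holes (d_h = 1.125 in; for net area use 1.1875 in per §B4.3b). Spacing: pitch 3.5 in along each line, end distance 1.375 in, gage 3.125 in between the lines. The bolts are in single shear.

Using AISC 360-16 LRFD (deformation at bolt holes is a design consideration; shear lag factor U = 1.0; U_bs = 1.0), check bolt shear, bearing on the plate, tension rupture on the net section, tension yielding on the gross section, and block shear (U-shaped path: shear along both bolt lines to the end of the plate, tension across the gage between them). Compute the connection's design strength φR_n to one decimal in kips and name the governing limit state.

Bolt shear: A_b = π(1)²/4 = 0.7854 in². φR_n = 0.75 × 68 × 0.7854 × 8 × 1 = 320.4 kips.
Bearing (0.3125 in plate, F_u = 70 ksi): end bolts L_c = 1.375 − 1.125/2 = 0.8125, R_n = min(1.2×0.8125×0.3125×70, 2.4×1×0.3125×70) = 21.328 kips/bolt; interior L_c = 3.5 − 1.125 = 2.375, R_n = 52.5 kips/bolt. φR_n = 0.75 × (2×21.328 + 6×52.5) = 268.2 kips.
Tension rupture (net): A_n = (6.8125 − 2×1.1875)×0.3125 = 1.3867 in² (U = 1.0, A_e = A_n). φR_n = 0.75 × 70 × 1.3867 = 72.8 kips.
Tension yield (gross): A_g = 6.8125×0.3125 = 2.1289 in². φR_n = 0.90 × 50 × 2.1289 = 95.8 kips.
Block shear: shear path 2×[1.375+3×3.5] = 2×11.875 in, A_gv = 7.4219, A_nv = 2×(11.875 − 3.5×1.1875)×0.3125 = 4.8242 in²; tension across gage: (3.125 − 1×1.1875)×0.3125 = 0.60547 in². R_n = min(0.6×70×4.8242, 0.6×50×7.4219) + 1.0×70×0.60547 = min(202.62, 222.66) + 42.383 = 245 kips. φR_n = 0.75 × 245 = 183.8 kips.
Governing: min(320.4, 268.2, 72.8, 95.8, 183.8) = 72.8 kips → net-section rupture.

72.8 kips (net-section rupture governs)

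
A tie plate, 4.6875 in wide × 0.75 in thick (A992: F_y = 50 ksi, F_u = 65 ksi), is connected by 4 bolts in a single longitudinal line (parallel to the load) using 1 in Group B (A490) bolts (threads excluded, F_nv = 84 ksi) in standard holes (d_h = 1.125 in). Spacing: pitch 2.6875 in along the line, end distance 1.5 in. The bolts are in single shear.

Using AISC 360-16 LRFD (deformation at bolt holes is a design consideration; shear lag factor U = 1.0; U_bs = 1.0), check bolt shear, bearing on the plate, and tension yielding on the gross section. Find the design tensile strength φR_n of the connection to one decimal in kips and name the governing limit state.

Bolt shear: A_b = π(1)²/4 = 0.7854 in². φR_n = 0.75 × 84 × 0.7854 × 4 × 1 = 197.9 kips.
Bearing (0.75 in plate, F_u = 65 ksi): end bolts L_c = 1.5 − 1.125/2 = 0.9375, R_n = min(1.2×0.9375×0.75×65, 2.4×1×0.75×65) = 54.844 kips/bolt; interior L_c = 2.6875 − 1.125 = 1.5625, R_n = 91.406 kips/bolt. φR_n = 0.75 × (1×54.844 + 3×91.406) = 246.8 kips.
Tension yield (gross): A_g = 4.6875×0.75 = 3.5156 in². φR_n = 0.90 × 50 × 3.5156 = 158.2 kips.
Governing: min(197.9, 246.8, 158.2) = 158.2 kips → gross-section yield.

158.2 kips (gross-section yield governs)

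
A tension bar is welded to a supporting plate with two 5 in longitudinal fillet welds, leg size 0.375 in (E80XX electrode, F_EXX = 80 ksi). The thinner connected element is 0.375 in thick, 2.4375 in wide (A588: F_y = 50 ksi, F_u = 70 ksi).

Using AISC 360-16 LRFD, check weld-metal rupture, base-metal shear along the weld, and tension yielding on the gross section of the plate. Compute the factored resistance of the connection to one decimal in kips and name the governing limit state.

41.1 kips (gross-section yield governs)

Weld metal: throat = 0.707×0.375 = 0.26513 in, L = 2×5 = 10 in. φR_n = 0.75 × 0.6 × 80 × 0.26513 × 10 = 95.4 kips.
Base metal shear (0.375 in plate): yield φR_n = 1.0×0.6×50×0.375×10 = 112.5 kips; rupture φR_n = 0.75×0.6×70×0.375×10 = 118.1 kips; take 112.5 kips (yield).
Tension yield (gross): A_g = 2.4375×0.375 = 0.91406 in². φR_n = 0.90 × 50 × 0.91406 = 41.1 kips.
Governing: min(95.4, 112.5, 41.1) = 41.1 kips → gross-section yield.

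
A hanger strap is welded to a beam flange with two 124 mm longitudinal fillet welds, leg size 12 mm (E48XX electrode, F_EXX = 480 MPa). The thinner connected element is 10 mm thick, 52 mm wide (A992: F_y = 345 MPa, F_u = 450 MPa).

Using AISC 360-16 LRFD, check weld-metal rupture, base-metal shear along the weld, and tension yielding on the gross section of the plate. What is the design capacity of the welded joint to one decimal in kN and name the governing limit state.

161.5 kN (gross-section yield governs)

Weld metal: throat = 0.707×12 = 8.484 mm, L = 2×124 = 248 mm. φR_n = 0.75 × 0.6 × 480 × 8.484 × 248 = 454.5 kN.
Base metal shear (10 mm plate): yield φR_n = 1.0×0.6×345×10×248 = 513.4 kN; rupture φR_n = 0.75×0.6×450×10×248 = 502.2 kN; take 502.2 kN (rupture).
Tension yield (gross): A_g = 52×10 = 520 mm². φR_n = 0.90 × 345 × 520 = 161.5 kN.
Governing: min(454.5, 502.2, 161.5) = 161.5 kN → gross-section yield.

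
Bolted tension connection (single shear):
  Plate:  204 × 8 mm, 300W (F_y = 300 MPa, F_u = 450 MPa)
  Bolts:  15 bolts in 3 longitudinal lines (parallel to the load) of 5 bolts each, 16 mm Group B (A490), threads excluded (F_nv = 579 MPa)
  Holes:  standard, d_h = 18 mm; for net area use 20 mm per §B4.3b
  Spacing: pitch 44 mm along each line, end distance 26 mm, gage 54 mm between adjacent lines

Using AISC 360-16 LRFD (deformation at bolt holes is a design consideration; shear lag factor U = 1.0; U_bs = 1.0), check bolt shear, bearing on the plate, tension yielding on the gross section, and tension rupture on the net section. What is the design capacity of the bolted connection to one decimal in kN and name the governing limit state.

388.8 kN (net-section rupture governs)

Bolt shear: A_b = π(16)²/4 = 201.06 mm². φR_n = 0.75 × 579 × 201.06 × 15 × 1 = 1309.7 kN.
Bearing (8 mm plate, F_u = 450 MPa): end bolts L_c = 26 − 18/2 = 17, R_n = min(1.2×17×8×450, 2.4×16×8×450) = 73.44 kN/bolt; interior L_c = 44 − 18 = 26, R_n = 112.32 kN/bolt. φR_n = 0.75 × (3×73.44 + 12×112.32) = 1176.1 kN.
Tension yield (gross): A_g = 204×8 = 1632 mm². φR_n = 0.90 × 300 × 1632 = 440.6 kN.
Tension rupture (net): A_n = (204 − 3×20)×8 = 1152 mm² (U = 1.0, A_e = A_n). φR_n = 0.75 × 450 × 1152 = 388.8 kN.
Governing: min(1309.7, 1176.1, 440.6, 388.8) = 388.8 kN → net-section rupture.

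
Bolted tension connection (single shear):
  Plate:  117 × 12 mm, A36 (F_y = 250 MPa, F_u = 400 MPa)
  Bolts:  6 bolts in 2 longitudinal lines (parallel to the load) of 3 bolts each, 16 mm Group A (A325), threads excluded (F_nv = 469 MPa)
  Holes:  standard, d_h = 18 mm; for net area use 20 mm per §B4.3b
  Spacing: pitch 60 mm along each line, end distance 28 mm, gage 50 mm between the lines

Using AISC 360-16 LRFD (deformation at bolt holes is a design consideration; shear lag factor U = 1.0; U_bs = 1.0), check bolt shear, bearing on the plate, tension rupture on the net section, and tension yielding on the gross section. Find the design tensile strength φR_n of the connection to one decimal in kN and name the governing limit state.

Bolt shear: A_b = π(16)²/4 = 201.06 mm². φR_n = 0.75 × 469 × 201.06 × 6 × 1 = 424.3 kN.
Bearing (12 mm plate, F_u = 400 MPa): end bolts L_c = 28 − 18/2 = 19, R_n = min(1.2×19×12×400, 2.4×16×12×400) = 109.44 kN/bolt; interior L_c = 60 − 18 = 42, R_n = 184.32 kN/bolt. φR_n = 0.75 × (2×109.44 + 4×184.32) = 717.1 kN.
Tension rupture (net): A_n = (117 − 2×20)×12 = 924 mm² (U = 1.0, A_e = A_n). φR_n = 0.75 × 400 × 924 = 277.2 kN.
Tension yield (gross): A_g = 117×12 = 1404 mm². φR_n = 0.90 × 250 × 1404 = 315.9 kN.
Governing: min(424.3, 717.1, 277.2, 315.9) = 277.2 kN → net-section rupture.

277.2 kN (net-section rupture governs)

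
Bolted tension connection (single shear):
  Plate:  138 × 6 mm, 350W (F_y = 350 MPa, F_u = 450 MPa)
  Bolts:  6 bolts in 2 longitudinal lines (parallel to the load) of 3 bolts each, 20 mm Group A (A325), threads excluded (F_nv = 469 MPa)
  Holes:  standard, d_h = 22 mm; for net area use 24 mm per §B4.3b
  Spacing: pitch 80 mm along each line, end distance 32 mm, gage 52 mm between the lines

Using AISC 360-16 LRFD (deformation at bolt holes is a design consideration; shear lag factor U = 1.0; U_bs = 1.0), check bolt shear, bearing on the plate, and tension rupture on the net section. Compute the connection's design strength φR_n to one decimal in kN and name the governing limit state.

Bolt shear: A_b = π(20)²/4 = 314.16 mm². φR_n = 0.75 × 469 × 314.16 × 6 × 1 = 663.0 kN.
Bearing (6 mm plate, F_u = 450 MPa): end bolts L_c = 32 − 22/2 = 21, R_n = min(1.2×21×6×450, 2.4×20×6×450) = 68.04 kN/bolt; interior L_c = 80 − 22 = 58, R_n = 129.6 kN/bolt. φR_n = 0.75 × (2×68.04 + 4×129.6) = 490.9 kN.
Tension rupture (net): A_n = (138 − 2×24)×6 = 540 mm² (U = 1.0, A_e = A_n). φR_n = 0.75 × 450 × 540 = 182.3 kN.
Governing: min(663.0, 490.9, 182.3) = 182.3 kN → net-section rupture.

182.3 kN (net-section rupture governs)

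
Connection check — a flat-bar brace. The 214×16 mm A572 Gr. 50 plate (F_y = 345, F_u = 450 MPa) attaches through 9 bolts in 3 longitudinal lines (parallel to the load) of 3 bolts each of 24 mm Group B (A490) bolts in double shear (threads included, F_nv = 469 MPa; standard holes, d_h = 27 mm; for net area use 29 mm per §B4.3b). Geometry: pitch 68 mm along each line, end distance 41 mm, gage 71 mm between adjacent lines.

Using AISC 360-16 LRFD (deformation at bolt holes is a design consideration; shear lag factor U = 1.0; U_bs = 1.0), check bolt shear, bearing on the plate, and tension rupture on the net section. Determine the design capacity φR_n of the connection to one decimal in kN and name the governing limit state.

Bolt shear: A_b = π(24)²/4 = 452.39 mm². φR_n = 0.75 × 469 × 452.39 × 9 × 2 = 2864.3 kN.
Bearing (16 mm plate, F_u = 450 MPa): end bolts L_c = 41 − 27/2 = 27.5, R_n = min(1.2×27.5×16×450, 2.4×24×16×450) = 237.6 kN/bolt; interior L_c = 68 − 27 = 41, R_n = 354.24 kN/bolt. φR_n = 0.75 × (3×237.6 + 6×354.24) = 2128.7 kN.
Tension rupture (net): A_n = (214 − 3×29)×16 = 2032 mm² (U = 1.0, A_e = A_n). φR_n = 0.75 × 450 × 2032 = 685.8 kN.
Governing: min(2864.3, 2128.7, 685.8) = 685.8 kN → net-section rupture.

685.8 kN (net-section rupture governs)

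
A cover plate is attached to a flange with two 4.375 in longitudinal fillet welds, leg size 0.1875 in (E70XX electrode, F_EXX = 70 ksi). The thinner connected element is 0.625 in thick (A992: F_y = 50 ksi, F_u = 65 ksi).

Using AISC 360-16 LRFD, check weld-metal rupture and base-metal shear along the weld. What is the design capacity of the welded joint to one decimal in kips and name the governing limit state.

Weld metal: throat = 0.707×0.1875 = 0.13256 in, L = 2×4.375 = 8.75 in. φR_n = 0.75 × 0.6 × 70 × 0.13256 × 8.75 = 36.5 kips.
Base metal shear (0.625 in plate): yield φR_n = 1.0×0.6×50×0.625×8.75 = 164.1 kips; rupture φR_n = 0.75×0.6×65×0.625×8.75 = 160.0 kips; take 160.0 kips (rupture).
Governing: min(36.5, 160.0) = 36.5 kips → weld metal.

36.5 kips (weld metal governs)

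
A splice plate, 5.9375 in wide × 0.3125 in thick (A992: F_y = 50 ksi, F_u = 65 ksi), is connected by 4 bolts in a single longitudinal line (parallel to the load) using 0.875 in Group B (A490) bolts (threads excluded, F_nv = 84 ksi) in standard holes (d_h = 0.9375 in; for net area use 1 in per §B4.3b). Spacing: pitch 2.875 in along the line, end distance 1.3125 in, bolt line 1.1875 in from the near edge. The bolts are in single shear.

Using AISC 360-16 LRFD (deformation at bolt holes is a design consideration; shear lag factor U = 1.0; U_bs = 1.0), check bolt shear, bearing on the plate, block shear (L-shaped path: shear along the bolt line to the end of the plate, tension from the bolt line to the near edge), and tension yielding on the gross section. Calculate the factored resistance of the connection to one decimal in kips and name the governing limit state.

Bolt shear: A_b = π(0.875)²/4 = 0.60132 in². φR_n = 0.75 × 84 × 0.60132 × 4 × 1 = 151.5 kips.
Bearing (0.3125 in plate, F_u = 65 ksi): end bolts L_c = 1.3125 − 0.9375/2 = 0.84375, R_n = min(1.2×0.84375×0.3125×65, 2.4×0.875×0.3125×65) = 20.566 kips/bolt; interior L_c = 2.875 − 0.9375 = 1.9375, R_n = 42.656 kips/bolt. φR_n = 0.75 × (1×20.566 + 3×42.656) = 111.4 kips.
Block shear: shear path 1×[1.3125+3×2.875] = 1×9.9375 in, A_gv = 3.1055, A_nv = 1×(9.9375 − 3.5×1)×0.3125 = 2.0117 in²; tension to near edge: (1.1875 − 0.5×1)×0.3125 = 0.21484 in². R_n = min(0.6×65×2.0117, 0.6×50×3.1055) + 1.0×65×0.21484 = min(78.456, 93.165) + 13.965 = 92.421 kips. φR_n = 0.75 × 92.421 = 69.3 kips.
Tension yield (gross): A_g = 5.9375×0.3125 = 1.8555 in². φR_n = 0.90 × 50 × 1.8555 = 83.5 kips.
Governing: min(151.5, 111.4, 69.3, 83.5) = 69.3 kips → block shear.

69.3 kips (block shear governs)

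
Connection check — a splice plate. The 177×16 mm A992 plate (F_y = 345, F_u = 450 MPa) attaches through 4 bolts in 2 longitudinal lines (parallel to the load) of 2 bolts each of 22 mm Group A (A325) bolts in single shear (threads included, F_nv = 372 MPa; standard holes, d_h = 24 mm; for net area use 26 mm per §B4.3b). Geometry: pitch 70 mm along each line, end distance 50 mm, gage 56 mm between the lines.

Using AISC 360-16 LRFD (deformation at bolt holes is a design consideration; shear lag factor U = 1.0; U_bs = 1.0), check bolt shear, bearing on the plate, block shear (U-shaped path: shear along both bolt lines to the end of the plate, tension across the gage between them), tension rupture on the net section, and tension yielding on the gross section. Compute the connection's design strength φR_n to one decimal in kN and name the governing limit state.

424.2 kN (bolt shear governs)

Bolt shear: A_b = π(22)²/4 = 380.13 mm². φR_n = 0.75 × 372 × 380.13 × 4 × 1 = 424.2 kN.
Bearing (16 mm plate, F_u = 450 MPa): end bolts L_c = 50 − 24/2 = 38, R_n = min(1.2×38×16×450, 2.4×22×16×450) = 328.32 kN/bolt; interior L_c = 70 − 24 = 46, R_n = 380.16 kN/bolt. φR_n = 0.75 × (2×328.32 + 2×380.16) = 1062.7 kN.
Block shear: shear path 2×[50+1×70] = 2×120 mm, A_gv = 3840, A_nv = 2×(120 − 1.5×26)×16 = 2592 mm²; tension across gage: (56 − 1×26)×16 = 480 mm². R_n = min(0.6×450×2592, 0.6×345×3840) + 1.0×450×480 = min(699.84, 794.88) + 216 = 915.84 kN. φR_n = 0.75 × 915.84 = 686.9 kN.
Tension rupture (net): A_n = (177 − 2×26)×16 = 2000 mm² (U = 1.0, A_e = A_n). φR_n = 0.75 × 450 × 2000 = 675.0 kN.
Tension yield (gross): A_g = 177×16 = 2832 mm². φR_n = 0.90 × 345 × 2832 = 879.3 kN.
Governing: min(424.2, 1062.7, 686.9, 675.0, 879.3) = 424.2 kN → bolt shear.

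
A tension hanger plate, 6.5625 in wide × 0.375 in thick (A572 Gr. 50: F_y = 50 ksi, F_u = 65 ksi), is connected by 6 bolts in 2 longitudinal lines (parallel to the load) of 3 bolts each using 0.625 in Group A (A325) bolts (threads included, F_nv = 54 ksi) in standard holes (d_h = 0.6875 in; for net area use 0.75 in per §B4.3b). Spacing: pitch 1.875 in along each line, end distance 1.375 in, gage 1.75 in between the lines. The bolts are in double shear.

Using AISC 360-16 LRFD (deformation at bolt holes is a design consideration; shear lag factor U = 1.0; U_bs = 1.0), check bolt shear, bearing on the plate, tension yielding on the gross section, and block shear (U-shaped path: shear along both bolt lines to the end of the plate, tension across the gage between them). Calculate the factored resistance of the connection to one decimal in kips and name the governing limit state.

89.6 kips (block shear governs)

Bolt shear: A_b = π(0.625)²/4 = 0.3068 in². φR_n = 0.75 × 54 × 0.3068 × 6 × 2 = 149.1 kips.
Bearing (0.375 in plate, F_u = 65 ksi): end bolts L_c = 1.375 − 0.6875/2 = 1.03125, R_n = min(1.2×1.03125×0.375×65, 2.4×0.625×0.375×65) = 30.164 kips/bolt; interior L_c = 1.875 − 0.6875 = 1.1875, R_n = 34.734 kips/bolt. φR_n = 0.75 × (2×30.164 + 4×34.734) = 149.4 kips.
Tension yield (gross): A_g = 6.5625×0.375 = 2.4609 in². φR_n = 0.90 × 50 × 2.4609 = 110.7 kips.
Block shear: shear path 2×[1.375+2×1.875] = 2×5.125 in, A_gv = 3.8438, A_nv = 2×(5.125 − 2.5×0.75)×0.375 = 2.4375 in²; tension across gage: (1.75 − 1×0.75)×0.375 = 0.375 in². R_n = min(0.6×65×2.4375, 0.6×50×3.8438) + 1.0×65×0.375 = min(95.063, 115.31) + 24.375 = 119.44 kips. φR_n = 0.75 × 119.44 = 89.6 kips.
Governing: min(149.1, 149.4, 110.7, 89.6) = 89.6 kips → block shear.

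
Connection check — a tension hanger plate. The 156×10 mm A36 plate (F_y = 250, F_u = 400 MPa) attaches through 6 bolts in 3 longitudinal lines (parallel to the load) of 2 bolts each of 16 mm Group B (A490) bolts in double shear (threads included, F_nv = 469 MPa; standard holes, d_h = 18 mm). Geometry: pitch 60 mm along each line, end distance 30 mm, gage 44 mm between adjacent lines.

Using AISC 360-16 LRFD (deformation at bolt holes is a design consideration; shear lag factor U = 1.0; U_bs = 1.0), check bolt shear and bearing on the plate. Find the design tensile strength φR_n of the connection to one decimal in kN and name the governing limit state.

Bolt shear: A_b = π(16)²/4 = 201.06 mm². φR_n = 0.75 × 469 × 201.06 × 6 × 2 = 848.7 kN.
Bearing (10 mm plate, F_u = 400 MPa): end bolts L_c = 30 − 18/2 = 21, R_n = min(1.2×21×10×400, 2.4×16×10×400) = 100.8 kN/bolt; interior L_c = 60 − 18 = 42, R_n = 153.6 kN/bolt. φR_n = 0.75 × (3×100.8 + 3×153.6) = 572.4 kN.
Governing: min(848.7, 572.4) = 572.4 kN → bearing.

572.4 kN (bearing governs)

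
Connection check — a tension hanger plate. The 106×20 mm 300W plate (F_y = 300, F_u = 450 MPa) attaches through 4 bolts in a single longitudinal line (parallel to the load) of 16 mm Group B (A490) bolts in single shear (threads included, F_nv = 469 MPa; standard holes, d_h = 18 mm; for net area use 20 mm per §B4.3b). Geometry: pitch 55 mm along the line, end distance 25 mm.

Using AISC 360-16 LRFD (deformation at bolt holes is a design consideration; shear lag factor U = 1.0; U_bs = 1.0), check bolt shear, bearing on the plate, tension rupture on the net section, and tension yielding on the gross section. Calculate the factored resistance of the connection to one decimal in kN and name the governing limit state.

282.9 kN (bolt shear governs)

Bolt shear: A_b = π(16)²/4 = 201.06 mm². φR_n = 0.75 × 469 × 201.06 × 4 × 1 = 282.9 kN.
Bearing (20 mm plate, F_u = 450 MPa): end bolts L_c = 25 − 18/2 = 16, R_n = min(1.2×16×20×450, 2.4×16×20×450) = 172.8 kN/bolt; interior L_c = 55 − 18 = 37, R_n = 345.6 kN/bolt. φR_n = 0.75 × (1×172.8 + 3×345.6) = 907.2 kN.
Tension rupture (net): A_n = (106 − 1×20)×20 = 1720 mm² (U = 1.0, A_e = A_n). φR_n = 0.75 × 450 × 1720 = 580.5 kN.
Tension yield (gross): A_g = 106×20 = 2120 mm². φR_n = 0.90 × 300 × 2120 = 572.4 kN.
Governing: min(282.9, 907.2, 580.5, 572.4) = 282.9 kN → bolt shear.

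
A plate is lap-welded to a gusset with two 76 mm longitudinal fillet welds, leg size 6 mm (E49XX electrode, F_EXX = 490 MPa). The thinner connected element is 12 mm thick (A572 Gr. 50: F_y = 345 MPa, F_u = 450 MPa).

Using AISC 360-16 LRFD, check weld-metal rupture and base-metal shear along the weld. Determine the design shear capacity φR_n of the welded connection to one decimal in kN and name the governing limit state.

Weld metal: throat = 0.707×6 = 4.242 mm, L = 2×76 = 152 mm. φR_n = 0.75 × 0.6 × 490 × 4.242 × 152 = 142.2 kN.
Base metal shear (12 mm plate): yield φR_n = 1.0×0.6×345×12×152 = 377.6 kN; rupture φR_n = 0.75×0.6×450×12×152 = 369.4 kN; take 369.4 kN (rupture).
Governing: min(142.2, 369.4) = 142.2 kN → weld metal.

142.2 kN (weld metal governs)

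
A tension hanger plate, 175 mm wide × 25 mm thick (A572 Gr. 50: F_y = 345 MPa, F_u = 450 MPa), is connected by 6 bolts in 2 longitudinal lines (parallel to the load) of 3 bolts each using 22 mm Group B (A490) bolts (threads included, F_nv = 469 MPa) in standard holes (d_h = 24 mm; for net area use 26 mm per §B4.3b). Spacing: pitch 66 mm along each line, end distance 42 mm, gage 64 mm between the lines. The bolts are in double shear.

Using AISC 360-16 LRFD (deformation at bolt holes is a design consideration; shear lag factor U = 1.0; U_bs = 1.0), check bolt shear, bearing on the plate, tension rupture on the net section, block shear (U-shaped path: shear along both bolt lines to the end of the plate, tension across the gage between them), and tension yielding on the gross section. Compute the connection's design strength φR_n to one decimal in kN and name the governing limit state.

1037.8 kN (net-section rupture governs)

Bolt shear: A_b = π(22)²/4 = 380.13 mm². φR_n = 0.75 × 469 × 380.13 × 6 × 2 = 1604.5 kN.
Bearing (25 mm plate, F_u = 450 MPa): end bolts L_c = 42 − 24/2 = 30, R_n = min(1.2×30×25×450, 2.4×22×25×450) = 405 kN/bolt; interior L_c = 66 − 24 = 42, R_n = 567 kN/bolt. φR_n = 0.75 × (2×405 + 4×567) = 2308.5 kN.
Tension rupture (net): A_n = (175 − 2×26)×25 = 3075 mm² (U = 1.0, A_e = A_n). φR_n = 0.75 × 450 × 3075 = 1037.8 kN.
Block shear: shear path 2×[42+2×66] = 2×174 mm, A_gv = 8700, A_nv = 2×(174 − 2.5×26)×25 = 5450 mm²; tension across gage: (64 − 1×26)×25 = 950 mm². R_n = min(0.6×450×5450, 0.6×345×8700) + 1.0×450×950 = min(1471.5, 1800.9) + 427.5 = 1899 kN. φR_n = 0.75 × 1899 = 1424.3 kN.
Tension yield (gross): A_g = 175×25 = 4375 mm². φR_n = 0.90 × 345 × 4375 = 1358.4 kN.
Governing: min(1604.5, 2308.5, 1037.8, 1424.3, 1358.4) = 1037.8 kN → net-section rupture.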